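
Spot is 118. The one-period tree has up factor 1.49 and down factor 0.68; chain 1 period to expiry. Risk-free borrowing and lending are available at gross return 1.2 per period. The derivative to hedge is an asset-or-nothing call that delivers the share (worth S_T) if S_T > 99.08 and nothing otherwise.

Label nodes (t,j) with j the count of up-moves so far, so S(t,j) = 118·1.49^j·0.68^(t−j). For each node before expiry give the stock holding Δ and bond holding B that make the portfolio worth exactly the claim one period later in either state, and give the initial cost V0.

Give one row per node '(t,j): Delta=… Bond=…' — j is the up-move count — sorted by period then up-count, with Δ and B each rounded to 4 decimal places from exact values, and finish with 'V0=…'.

(0,0): Delta=1.8395 Bond=-123.0016
V0=94.0601

Under the risk-neutral measure, an up-move has probability p* = (R−d)/(u−d) = 0.6420 and values discount at R = 1.2.
At expiry t=1: V(1,0)=0.0000, V(1,1)=175.8200
  t=0,j=0: stock 118.0000 → up 175.8200 (V=175.8200), down 80.2400 (V=0.0000). Price 94.0601; hedge Δ=1.8395, bond B=-123.0016.
The time-0 hedge costs 94.0601, which is the no-arbitrage price.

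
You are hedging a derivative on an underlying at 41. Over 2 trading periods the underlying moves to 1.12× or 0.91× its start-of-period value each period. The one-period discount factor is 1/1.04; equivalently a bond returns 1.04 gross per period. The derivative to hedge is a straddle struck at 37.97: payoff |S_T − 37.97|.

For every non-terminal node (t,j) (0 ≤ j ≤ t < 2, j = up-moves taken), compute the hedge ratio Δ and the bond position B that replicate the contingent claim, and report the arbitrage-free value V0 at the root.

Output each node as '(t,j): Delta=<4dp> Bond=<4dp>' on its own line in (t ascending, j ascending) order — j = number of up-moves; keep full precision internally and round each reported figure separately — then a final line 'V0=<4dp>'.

Under the risk-neutral measure, an up-move has probability p* = (R−d)/(u−d) = 0.6190 and values discount at R = 1.04.
At expiry t=2: V(2,0)=4.0179, V(2,1)=3.8172, V(2,2)=13.4604
(1,0): S=37.3100. Δ = (V_up−V_dn)/(S_up−S_dn) = (3.8172−4.0179)/(41.7872−33.9521) = -0.0256. V = [p*·3.8172 + (1−p*)·4.0179]/1.04 = 3.7439. B = V − Δ·S = 4.6996.
(1,1): S=45.9200. Δ = (V_up−V_dn)/(S_up−S_dn) = (13.4604−3.8172)/(51.4304−41.7872) = 1.0000. V = [p*·13.4604 + (1−p*)·3.8172]/1.04 = 9.4104. B = V − Δ·S = -36.5096.
(0,0): S=41.0000. Δ = (V_up−V_dn)/(S_up−S_dn) = (9.4104−3.7439)/(45.9200−37.3100) = 0.6581. V = [p*·9.4104 + (1−p*)·3.7439]/1.04 = 6.9728. B = V − Δ·S = -20.0104.
Each (Δ,B) replicates both successor values, so the strategy is self-financing and V0 is arbitrage-free.

(0,0): Delta=0.6581 Bond=-20.0104
(1,0): Delta=-0.0256 Bond=4.6996
(1,1): Delta=1.0000 Bond=-36.5096
V0=6.9728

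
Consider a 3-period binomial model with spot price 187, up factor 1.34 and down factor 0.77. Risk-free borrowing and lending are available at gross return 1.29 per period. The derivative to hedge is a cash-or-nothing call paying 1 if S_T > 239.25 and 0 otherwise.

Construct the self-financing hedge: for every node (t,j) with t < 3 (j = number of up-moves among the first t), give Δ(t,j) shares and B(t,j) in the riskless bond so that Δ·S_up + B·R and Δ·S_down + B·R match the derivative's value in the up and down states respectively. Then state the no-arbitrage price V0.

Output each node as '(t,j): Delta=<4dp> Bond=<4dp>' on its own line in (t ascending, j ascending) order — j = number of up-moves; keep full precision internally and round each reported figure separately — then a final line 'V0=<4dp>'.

(0,0): Delta=0.0009 Bond=0.2870
(1,0): Delta=0.0086 Bond=-0.7406
(1,1): Delta=0.0005 Bond=0.4770
(2,0): Delta=0.0000 Bond=0.0000
(2,1): Delta=0.0091 Bond=-1.0472
(2,2): Delta=0.0000 Bond=0.7752
V0=0.4557

Under the risk-neutral measure, an up-move has probability p* = (R−d)/(u−d) = 0.9123 and values discount at R = 1.29.
Terminal values V(3,·): V(3,0)=0.0000, V(3,1)=0.0000, V(3,2)=1.0000, V(3,3)=1.0000
  t=2,j=0: stock 110.8723 → up 148.5689 (V=0.0000), down 85.3717 (V=0.0000). Price 0.0000; hedge Δ=0.0000, bond B=0.0000.
  t=2,j=1: stock 192.9466 → up 258.5484 (V=1.0000), down 148.5689 (V=0.0000). Price 0.7072; hedge Δ=0.0091, bond B=-1.0472.
  t=2,j=2: stock 335.7772 → up 449.9414 (V=1.0000), down 258.5484 (V=1.0000). Price 0.7752; hedge Δ=0.0000, bond B=0.7752.
  t=1,j=0: stock 143.9900 → up 192.9466 (V=0.7072), down 110.8723 (V=0.0000). Price 0.5001; hedge Δ=0.0086, bond B=-0.7406.
  t=1,j=1: stock 250.5800 → up 335.7772 (V=0.7752), down 192.9466 (V=0.7072). Price 0.5963; hedge Δ=0.0005, bond B=0.4770.
  t=0,j=0: stock 187.0000 → up 250.5800 (V=0.5963), down 143.9900 (V=0.5001). Price 0.4557; hedge Δ=0.0009, bond B=0.2870.
Each (Δ,B) replicates both successor values, so the strategy is self-financing and V0 is arbitrage-free.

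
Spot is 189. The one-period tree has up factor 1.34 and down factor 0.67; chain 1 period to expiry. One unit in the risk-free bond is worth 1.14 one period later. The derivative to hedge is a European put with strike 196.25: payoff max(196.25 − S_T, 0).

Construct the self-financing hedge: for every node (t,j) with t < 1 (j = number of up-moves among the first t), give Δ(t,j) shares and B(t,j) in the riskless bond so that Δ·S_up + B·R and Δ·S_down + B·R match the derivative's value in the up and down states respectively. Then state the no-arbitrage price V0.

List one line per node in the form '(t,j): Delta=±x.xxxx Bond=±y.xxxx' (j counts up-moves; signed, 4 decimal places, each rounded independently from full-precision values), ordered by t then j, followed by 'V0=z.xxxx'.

Since d<R<u, set p* = (R−d)/(u−d) = 0.7015; price each node as the discounted p*-expectation of its children.
Payoff layer (t=1): V(1,0)=69.6200, V(1,1)=0.0000
  t=0,j=0: stock 189.0000 → up 253.2600 (V=0.0000), down 126.6300 (V=69.6200). Price 18.2299; hedge Δ=-0.5498, bond B=122.1404.
The time-0 hedge costs 18.2299, which is the no-arbitrage price.

(0,0): Delta=-0.5498 Bond=122.1404
V0=18.2299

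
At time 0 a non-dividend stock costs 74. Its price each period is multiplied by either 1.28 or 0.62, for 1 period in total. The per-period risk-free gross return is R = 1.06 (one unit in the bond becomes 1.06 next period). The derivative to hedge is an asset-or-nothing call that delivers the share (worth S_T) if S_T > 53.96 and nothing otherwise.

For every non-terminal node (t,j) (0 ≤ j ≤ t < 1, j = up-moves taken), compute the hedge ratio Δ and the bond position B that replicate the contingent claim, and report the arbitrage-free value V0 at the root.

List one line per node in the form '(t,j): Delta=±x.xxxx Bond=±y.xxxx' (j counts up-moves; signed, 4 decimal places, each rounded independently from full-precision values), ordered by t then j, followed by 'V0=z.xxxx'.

The replicating-portfolio and risk-neutral prices coincide; use p* = (1.06−0.62)/(1.28−0.62) = 0.6667 for the latter.
Payoff layer (t=1): V(1,0)=0.0000, V(1,1)=94.7200
Node (0,0) S=74.0000: V=(p*·94.7200+(1−p*)·0.0000)/1.06=59.5723; Δ=(94.7200−0.0000)/(94.7200−45.8800)=1.9394; B=V−Δ·S=-83.9428
Self-financing check: at every node Δ·S+B equals the discounted successor values.

(0,0): Delta=1.9394 Bond=-83.9428
V0=59.5723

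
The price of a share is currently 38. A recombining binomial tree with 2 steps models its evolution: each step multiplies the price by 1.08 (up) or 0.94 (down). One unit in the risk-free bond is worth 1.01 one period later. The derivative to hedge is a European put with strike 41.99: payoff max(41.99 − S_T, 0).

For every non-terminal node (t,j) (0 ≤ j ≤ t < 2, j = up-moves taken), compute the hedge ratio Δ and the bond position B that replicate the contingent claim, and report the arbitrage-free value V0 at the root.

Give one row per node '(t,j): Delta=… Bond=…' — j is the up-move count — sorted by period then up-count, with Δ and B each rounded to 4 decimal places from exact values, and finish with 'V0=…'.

No-arbitrage ⇒ martingale measure with p* = (R−d)/(u−d) = 0.5000.
At expiry t=2: V(2,0)=8.4132, V(2,1)=3.4124, V(2,2)=0.0000
  t=1,j=0: stock 35.7200 → up 38.5776 (V=3.4124), down 33.5768 (V=8.4132). Price 5.8543; hedge Δ=-1.0000, bond B=41.5743.
  t=1,j=1: stock 41.0400 → up 44.3232 (V=0.0000), down 38.5776 (V=3.4124). Price 1.6893; hedge Δ=-0.5939, bond B=26.0636.
  t=0,j=0: stock 38.0000 → up 41.0400 (V=1.6893), down 35.7200 (V=5.8543). Price 3.7344; hedge Δ=-0.7829, bond B=33.4841.
Check: Δ(0,0)·S0 + B(0,0) = 3.7344 = V0.

(0,0): Delta=-0.7829 Bond=33.4841
(1,0): Delta=-1.0000 Bond=41.5743
(1,1): Delta=-0.5939 Bond=26.0636
V0=3.7344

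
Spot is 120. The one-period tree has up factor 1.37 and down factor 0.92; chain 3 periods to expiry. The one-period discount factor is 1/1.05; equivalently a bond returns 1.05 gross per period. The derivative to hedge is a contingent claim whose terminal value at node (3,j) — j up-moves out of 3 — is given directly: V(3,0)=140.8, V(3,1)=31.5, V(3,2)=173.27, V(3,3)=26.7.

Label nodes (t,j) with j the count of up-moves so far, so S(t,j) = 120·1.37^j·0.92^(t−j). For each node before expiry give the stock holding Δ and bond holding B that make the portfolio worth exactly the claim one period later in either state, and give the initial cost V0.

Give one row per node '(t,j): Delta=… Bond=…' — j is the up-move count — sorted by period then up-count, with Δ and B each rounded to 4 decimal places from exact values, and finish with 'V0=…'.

Under the risk-neutral measure, an up-move has probability p* = (R−d)/(u−d) = 0.2889 and values discount at R = 1.05.
Terminal values V(3,·): V(3,0)=140.8000, V(3,1)=31.5000, V(3,2)=173.2700, V(3,3)=26.7000
(2,0): S=101.5680. Δ = (V_up−V_dn)/(S_up−S_dn) = (31.5000−140.8000)/(139.1482−93.4426) = -2.3914. V = [p*·31.5000 + (1−p*)·140.8000]/1.05 = 104.0233. B = V − Δ·S = 346.9122.
(2,1): S=151.2480. Δ = (V_up−V_dn)/(S_up−S_dn) = (173.2700−31.5000)/(207.2098−139.1482) = 2.0830. V = [p*·173.2700 + (1−p*)·31.5000]/1.05 = 69.0055. B = V − Δ·S = -246.0389.
(2,2): S=225.2280. Δ = (V_up−V_dn)/(S_up−S_dn) = (26.7000−173.2700)/(308.5624−207.2098) = -1.4461. V = [p*·26.7000 + (1−p*)·173.2700]/1.05 = 124.6929. B = V − Δ·S = 450.4040.
(1,0): S=110.4000. Δ = (V_up−V_dn)/(S_up−S_dn) = (69.0055−104.0233)/(151.2480−101.5680) = -0.7049. V = [p*·69.0055 + (1−p*)·104.0233]/1.05 = 89.4353. B = V − Δ·S = 167.2526.
(1,1): S=164.4000. Δ = (V_up−V_dn)/(S_up−S_dn) = (124.6929−69.0055)/(225.2280−151.2480) = 0.7527. V = [p*·124.6929 + (1−p*)·69.0055]/1.05 = 81.0409. B = V − Δ·S = -42.7089.
(0,0): S=120.0000. Δ = (V_up−V_dn)/(S_up−S_dn) = (81.0409−89.4353)/(164.4000−110.4000) = -0.1555. V = [p*·81.0409 + (1−p*)·89.4353]/1.05 = 82.8669. B = V − Δ·S = 101.5210.
Each (Δ,B) replicates both successor values, so the strategy is self-financing and V0 is arbitrage-free.

(0,0): Delta=-0.1555 Bond=101.5210
(1,0): Delta=-0.7049 Bond=167.2526
(1,1): Delta=0.7527 Bond=-42.7089
(2,0): Delta=-2.3914 Bond=346.9122
(2,1): Delta=2.0830 Bond=-246.0389
(2,2): Delta=-1.4461 Bond=450.4040
V0=82.8669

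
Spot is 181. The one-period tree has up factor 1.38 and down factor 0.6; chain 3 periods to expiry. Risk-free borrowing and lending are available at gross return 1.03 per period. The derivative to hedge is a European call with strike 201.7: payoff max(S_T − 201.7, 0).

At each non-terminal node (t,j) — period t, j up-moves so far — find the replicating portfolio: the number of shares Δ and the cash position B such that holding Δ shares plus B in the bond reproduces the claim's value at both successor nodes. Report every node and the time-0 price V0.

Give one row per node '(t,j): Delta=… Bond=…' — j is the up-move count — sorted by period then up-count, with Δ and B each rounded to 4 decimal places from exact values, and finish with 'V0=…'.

Risk-neutral probability p* = (R−d)/(u−d) = (1.03−0.6)/(1.38−0.6) = 0.5513.
Payoff layer (t=3): V(3,0)=0.0000, V(3,1)=0.0000, V(3,2)=5.1178, V(3,3)=273.9810
(2,0): S=65.1600. Δ = (V_up−V_dn)/(S_up−S_dn) = (0.0000−0.0000)/(89.9208−39.0960) = 0.0000. V = [p*·0.0000 + (1−p*)·0.0000]/1.03 = 0.0000. B = V − Δ·S = 0.0000.
(2,1): S=149.8680. Δ = (V_up−V_dn)/(S_up−S_dn) = (5.1178−0.0000)/(206.8178−89.9208) = 0.0438. V = [p*·5.1178 + (1−p*)·0.0000]/1.03 = 2.7392. B = V − Δ·S = -3.8221.
(2,2): S=344.6964. Δ = (V_up−V_dn)/(S_up−S_dn) = (273.9810−5.1178)/(475.6810−206.8178) = 1.0000. V = [p*·273.9810 + (1−p*)·5.1178]/1.03 = 148.8712. B = V − Δ·S = -195.8252.
(1,0): S=108.6000. Δ = (V_up−V_dn)/(S_up−S_dn) = (2.7392−0.0000)/(149.8680−65.1600) = 0.0323. V = [p*·2.7392 + (1−p*)·0.0000]/1.03 = 1.4661. B = V − Δ·S = -2.0457.
(1,1): S=249.7800. Δ = (V_up−V_dn)/(S_up−S_dn) = (148.8712−2.7392)/(344.6964−149.8680) = 0.7501. V = [p*·148.8712 + (1−p*)·2.7392]/1.03 = 80.8729. B = V − Δ·S = -106.4757.
(0,0): S=181.0000. Δ = (V_up−V_dn)/(S_up−S_dn) = (80.8729−1.4661)/(249.7800−108.6000) = 0.5625. V = [p*·80.8729 + (1−p*)·1.4661]/1.03 = 43.9239. B = V − Δ·S = -57.8797.
The time-0 hedge costs 43.9239, which is the no-arbitrage price.

(0,0): Delta=0.5625 Bond=-57.8797
(1,0): Delta=0.0323 Bond=-2.0457
(1,1): Delta=0.7501 Bond=-106.4757
(2,0): Delta=0.0000 Bond=0.0000
(2,1): Delta=0.0438 Bond=-3.8221
(2,2): Delta=1.0000 Bond=-195.8252
V0=43.9239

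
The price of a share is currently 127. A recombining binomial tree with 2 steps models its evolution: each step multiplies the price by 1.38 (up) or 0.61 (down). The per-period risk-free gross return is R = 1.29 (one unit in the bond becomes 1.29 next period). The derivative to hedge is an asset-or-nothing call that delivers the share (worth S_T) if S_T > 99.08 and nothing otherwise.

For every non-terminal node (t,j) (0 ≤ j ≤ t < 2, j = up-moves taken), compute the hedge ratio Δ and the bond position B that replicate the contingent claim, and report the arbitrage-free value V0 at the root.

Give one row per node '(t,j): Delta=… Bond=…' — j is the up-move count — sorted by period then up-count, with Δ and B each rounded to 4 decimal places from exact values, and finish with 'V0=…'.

The replicating-portfolio and risk-neutral prices coincide; use p* = (1.29−0.61)/(1.38−0.61) = 0.8831 for the latter.
Terminal payoffs: V(2,0)=0.0000, V(2,1)=106.9086, V(2,2)=241.8588
Node (1,0) S=77.4700: V=(p*·106.9086+(1−p*)·0.0000)/1.29=73.1882; Δ=(106.9086−0.0000)/(106.9086−47.2567)=1.7922; B=V−Δ·S=-65.6541
Node (1,1) S=175.2600: V=(p*·241.8588+(1−p*)·106.9086)/1.29=175.2600; Δ=(241.8588−106.9086)/(241.8588−106.9086)=1.0000; B=V−Δ·S=0.0000
Node (0,0) S=127.0000: V=(p*·175.2600+(1−p*)·73.1882)/1.29=126.6120; Δ=(175.2600−73.1882)/(175.2600−77.4700)=1.0438; B=V−Δ·S=-5.9487
Self-financing check: at every node Δ·S+B equals the discounted successor values.

(0,0): Delta=1.0438 Bond=-5.9487
(1,0): Delta=1.7922 Bond=-65.6541
(1,1): Delta=1.0000 Bond=0.0000
V0=126.6120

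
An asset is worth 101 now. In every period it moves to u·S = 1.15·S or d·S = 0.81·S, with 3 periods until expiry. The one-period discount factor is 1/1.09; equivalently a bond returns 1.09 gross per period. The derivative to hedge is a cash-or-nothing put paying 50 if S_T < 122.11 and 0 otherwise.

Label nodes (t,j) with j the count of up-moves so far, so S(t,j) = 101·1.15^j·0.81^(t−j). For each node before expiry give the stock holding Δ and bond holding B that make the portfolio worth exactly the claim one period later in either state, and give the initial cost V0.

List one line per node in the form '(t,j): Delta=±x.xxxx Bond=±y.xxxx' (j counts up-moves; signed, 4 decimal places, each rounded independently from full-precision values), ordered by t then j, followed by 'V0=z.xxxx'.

The replicating-portfolio and risk-neutral prices coincide; use p* = (1.09−0.81)/(1.15−0.81) = 0.8235 for the latter.
At expiry t=3: V(3,0)=50.0000, V(3,1)=50.0000, V(3,2)=50.0000, V(3,3)=0.0000
(2,0): S=66.2661. Δ = (V_up−V_dn)/(S_up−S_dn) = (50.0000−50.0000)/(76.2060−53.6755) = 0.0000. V = [p*·50.0000 + (1−p*)·50.0000]/1.09 = 45.8716. B = V − Δ·S = 45.8716.
(2,1): S=94.0815. Δ = (V_up−V_dn)/(S_up−S_dn) = (50.0000−50.0000)/(108.1937−76.2060) = 0.0000. V = [p*·50.0000 + (1−p*)·50.0000]/1.09 = 45.8716. B = V − Δ·S = 45.8716.
(2,2): S=133.5725. Δ = (V_up−V_dn)/(S_up−S_dn) = (0.0000−50.0000)/(153.6084−108.1937) = -1.1010. V = [p*·0.0000 + (1−p*)·50.0000]/1.09 = 8.0950. B = V − Δ·S = 155.1538.
(1,0): S=81.8100. Δ = (V_up−V_dn)/(S_up−S_dn) = (45.8716−45.8716)/(94.0815−66.2661) = 0.0000. V = [p*·45.8716 + (1−p*)·45.8716]/1.09 = 42.0840. B = V − Δ·S = 42.0840.
(1,1): S=116.1500. Δ = (V_up−V_dn)/(S_up−S_dn) = (8.0950−45.8716)/(133.5725−94.0815) = -0.9566. V = [p*·8.0950 + (1−p*)·45.8716]/1.09 = 13.5426. B = V − Δ·S = 124.6502.
(0,0): S=101.0000. Δ = (V_up−V_dn)/(S_up−S_dn) = (13.5426−42.0840)/(116.1500−81.8100) = -0.8311. V = [p*·13.5426 + (1−p*)·42.0840]/1.09 = 17.0452. B = V − Δ·S = 100.9905.
Check: Δ(0,0)·S0 + B(0,0) = 17.0452 = V0.

(0,0): Delta=-0.8311 Bond=100.9905
(1,0): Delta=0.0000 Bond=42.0840
(1,1): Delta=-0.9566 Bond=124.6502
(2,0): Delta=0.0000 Bond=45.8716
(2,1): Delta=0.0000 Bond=45.8716
(2,2): Delta=-1.1010 Bond=155.1538
V0=17.0452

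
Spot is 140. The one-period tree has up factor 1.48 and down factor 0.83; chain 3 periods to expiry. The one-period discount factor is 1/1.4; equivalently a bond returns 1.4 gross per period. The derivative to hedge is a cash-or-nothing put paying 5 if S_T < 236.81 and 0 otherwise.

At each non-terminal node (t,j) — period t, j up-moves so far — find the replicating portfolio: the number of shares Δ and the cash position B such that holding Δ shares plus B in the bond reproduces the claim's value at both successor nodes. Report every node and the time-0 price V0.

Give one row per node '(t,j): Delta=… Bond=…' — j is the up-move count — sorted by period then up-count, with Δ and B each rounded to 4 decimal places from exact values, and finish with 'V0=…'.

(0,0): Delta=-0.0061 Bond=0.9232
(1,0): Delta=-0.0415 Bond=5.4076
(1,1): Delta=-0.0033 Bond=0.7149
(2,0): Delta=0.0000 Bond=3.5714
(2,1): Delta=-0.0447 Bond=8.1319
(2,2): Delta=0.0000 Bond=0.0000
V0=0.0760

Since d<R<u, set p* = (R−d)/(u−d) = 0.8769; price each node as the discounted p*-expectation of its children.
Terminal values V(3,·): V(3,0)=5.0000, V(3,1)=5.0000, V(3,2)=0.0000, V(3,3)=0.0000
(2,0): S=96.4460. Δ = (V_up−V_dn)/(S_up−S_dn) = (5.0000−5.0000)/(142.7401−80.0502) = 0.0000. V = [p*·5.0000 + (1−p*)·5.0000]/1.4 = 3.5714. B = V − Δ·S = 3.5714.
(2,1): S=171.9760. Δ = (V_up−V_dn)/(S_up−S_dn) = (0.0000−5.0000)/(254.5245−142.7401) = -0.0447. V = [p*·0.0000 + (1−p*)·5.0000]/1.4 = 0.4396. B = V − Δ·S = 8.1319.
(2,2): S=306.6560. Δ = (V_up−V_dn)/(S_up−S_dn) = (0.0000−0.0000)/(453.8509−254.5245) = 0.0000. V = [p*·0.0000 + (1−p*)·0.0000]/1.4 = 0.0000. B = V − Δ·S = 0.0000.
(1,0): S=116.2000. Δ = (V_up−V_dn)/(S_up−S_dn) = (0.4396−3.5714)/(171.9760−96.4460) = -0.0415. V = [p*·0.4396 + (1−p*)·3.5714]/1.4 = 0.5893. B = V − Δ·S = 5.4076.
(1,1): S=207.2000. Δ = (V_up−V_dn)/(S_up−S_dn) = (0.0000−0.4396)/(306.6560−171.9760) = -0.0033. V = [p*·0.0000 + (1−p*)·0.4396]/1.4 = 0.0386. B = V − Δ·S = 0.7149.
(0,0): S=140.0000. Δ = (V_up−V_dn)/(S_up−S_dn) = (0.0386−0.5893)/(207.2000−116.2000) = -0.0061. V = [p*·0.0386 + (1−p*)·0.5893]/1.4 = 0.0760. B = V − Δ·S = 0.9232.
Self-financing check: at every node Δ·S+B equals the discounted successor values.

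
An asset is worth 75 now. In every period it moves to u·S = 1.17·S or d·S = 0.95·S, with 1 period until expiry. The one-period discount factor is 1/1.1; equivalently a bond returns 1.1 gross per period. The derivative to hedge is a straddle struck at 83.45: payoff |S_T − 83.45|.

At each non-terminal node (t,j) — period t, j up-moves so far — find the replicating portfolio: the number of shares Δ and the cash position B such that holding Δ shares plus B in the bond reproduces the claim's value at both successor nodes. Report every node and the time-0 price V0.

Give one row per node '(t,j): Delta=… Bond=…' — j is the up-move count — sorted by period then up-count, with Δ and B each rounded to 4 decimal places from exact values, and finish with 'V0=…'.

Since d<R<u, set p* = (R−d)/(u−d) = 0.6818; price each node as the discounted p*-expectation of its children.
Terminal payoffs: V(1,0)=12.2000, V(1,1)=4.3000
Node (0,0) S=75.0000: V=(p*·4.3000+(1−p*)·12.2000)/1.1=6.1942; Δ=(4.3000−12.2000)/(87.7500−71.2500)=-0.4788; B=V−Δ·S=42.1033
Check: Δ(0,0)·S0 + B(0,0) = 6.1942 = V0.

(0,0): Delta=-0.4788 Bond=42.1033
V0=6.1942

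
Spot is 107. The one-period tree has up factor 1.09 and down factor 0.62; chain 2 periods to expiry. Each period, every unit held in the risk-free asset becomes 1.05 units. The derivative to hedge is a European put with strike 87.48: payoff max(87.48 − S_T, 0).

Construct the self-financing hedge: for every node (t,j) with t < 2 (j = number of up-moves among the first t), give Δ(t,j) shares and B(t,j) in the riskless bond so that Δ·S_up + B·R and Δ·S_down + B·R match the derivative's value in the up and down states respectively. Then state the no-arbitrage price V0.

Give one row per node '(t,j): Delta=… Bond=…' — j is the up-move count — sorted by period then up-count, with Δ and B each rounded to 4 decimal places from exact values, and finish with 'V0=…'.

Under the risk-neutral measure, an up-move has probability p* = (R−d)/(u−d) = 0.9149 and values discount at R = 1.05.
Terminal values V(2,·): V(2,0)=46.3492, V(2,1)=15.1694, V(2,2)=0.0000
(1,0): S=66.3400. Δ = (V_up−V_dn)/(S_up−S_dn) = (15.1694−46.3492)/(72.3106−41.1308) = -1.0000. V = [p*·15.1694 + (1−p*)·46.3492]/1.05 = 16.9743. B = V − Δ·S = 83.3143.
(1,1): S=116.6300. Δ = (V_up−V_dn)/(S_up−S_dn) = (0.0000−15.1694)/(127.1267−72.3106) = -0.2767. V = [p*·0.0000 + (1−p*)·15.1694]/1.05 = 1.2295. B = V − Δ·S = 33.5049.
(0,0): S=107.0000. Δ = (V_up−V_dn)/(S_up−S_dn) = (1.2295−16.9743)/(116.6300−66.3400) = -0.3131. V = [p*·1.2295 + (1−p*)·16.9743]/1.05 = 2.4472. B = V − Δ·S = 35.9466.
Root portfolio cost Δ·107+B reproduces V0=2.4472.

(0,0): Delta=-0.3131 Bond=35.9466
(1,0): Delta=-1.0000 Bond=83.3143
(1,1): Delta=-0.2767 Bond=33.5049
V0=2.4472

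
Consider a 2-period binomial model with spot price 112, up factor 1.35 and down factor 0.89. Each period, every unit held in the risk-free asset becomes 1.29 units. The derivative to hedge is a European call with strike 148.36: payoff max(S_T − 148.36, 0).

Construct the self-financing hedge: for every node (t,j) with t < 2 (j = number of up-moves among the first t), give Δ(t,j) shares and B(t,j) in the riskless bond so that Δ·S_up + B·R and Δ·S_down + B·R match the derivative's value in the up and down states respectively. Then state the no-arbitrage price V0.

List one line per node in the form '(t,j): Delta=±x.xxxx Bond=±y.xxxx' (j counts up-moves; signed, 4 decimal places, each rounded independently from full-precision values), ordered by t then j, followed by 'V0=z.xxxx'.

Under the risk-neutral measure, an up-move has probability p* = (R−d)/(u−d) = 0.8696 and values discount at R = 1.29.
Terminal values V(2,·): V(2,0)=0.0000, V(2,1)=0.0000, V(2,2)=55.7600
  t=1,j=0: stock 99.6800 → up 134.5680 (V=0.0000), down 88.7152 (V=0.0000). Price 0.0000; hedge Δ=0.0000, bond B=0.0000.
  t=1,j=1: stock 151.2000 → up 204.1200 (V=55.7600), down 134.5680 (V=0.0000). Price 37.5868; hedge Δ=0.8017, bond B=-83.6306.
  t=0,j=0: stock 112.0000 → up 151.2000 (V=37.5868), down 99.6800 (V=0.0000). Price 25.3366; hedge Δ=0.7296, bond B=-56.3738.
Each (Δ,B) replicates both successor values, so the strategy is self-financing and V0 is arbitrage-free.

(0,0): Delta=0.7296 Bond=-56.3738
(1,0): Delta=0.0000 Bond=0.0000
(1,1): Delta=0.8017 Bond=-83.6306
V0=25.3366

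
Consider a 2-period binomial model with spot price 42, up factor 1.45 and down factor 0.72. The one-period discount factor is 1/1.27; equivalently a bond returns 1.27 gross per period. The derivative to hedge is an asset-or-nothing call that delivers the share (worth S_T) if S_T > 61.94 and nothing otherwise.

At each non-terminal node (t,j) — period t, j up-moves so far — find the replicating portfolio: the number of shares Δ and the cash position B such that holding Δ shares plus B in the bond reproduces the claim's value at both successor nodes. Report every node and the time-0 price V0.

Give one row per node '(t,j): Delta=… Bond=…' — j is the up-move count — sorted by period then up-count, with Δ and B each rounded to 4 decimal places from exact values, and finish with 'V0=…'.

(0,0): Delta=1.7086 Bond=-40.6843
(1,0): Delta=0.0000 Bond=0.0000
(1,1): Delta=1.9863 Bond=-68.5790
V0=31.0783

Under the risk-neutral measure, an up-move has probability p* = (R−d)/(u−d) = 0.7534 and values discount at R = 1.27.
At expiry t=2: V(2,0)=0.0000, V(2,1)=0.0000, V(2,2)=88.3050
Node (1,0) S=30.2400: V=(p*·0.0000+(1−p*)·0.0000)/1.27=0.0000; Δ=(0.0000−0.0000)/(43.8480−21.7728)=0.0000; B=V−Δ·S=0.0000
Node (1,1) S=60.9000: V=(p*·88.3050+(1−p*)·0.0000)/1.27=52.3867; Δ=(88.3050−0.0000)/(88.3050−43.8480)=1.9863; B=V−Δ·S=-68.5790
Node (0,0) S=42.0000: V=(p*·52.3867+(1−p*)·0.0000)/1.27=31.0783; Δ=(52.3867−0.0000)/(60.9000−30.2400)=1.7086; B=V−Δ·S=-40.6843
Each (Δ,B) replicates both successor values, so the strategy is self-financing and V0 is arbitrage-free.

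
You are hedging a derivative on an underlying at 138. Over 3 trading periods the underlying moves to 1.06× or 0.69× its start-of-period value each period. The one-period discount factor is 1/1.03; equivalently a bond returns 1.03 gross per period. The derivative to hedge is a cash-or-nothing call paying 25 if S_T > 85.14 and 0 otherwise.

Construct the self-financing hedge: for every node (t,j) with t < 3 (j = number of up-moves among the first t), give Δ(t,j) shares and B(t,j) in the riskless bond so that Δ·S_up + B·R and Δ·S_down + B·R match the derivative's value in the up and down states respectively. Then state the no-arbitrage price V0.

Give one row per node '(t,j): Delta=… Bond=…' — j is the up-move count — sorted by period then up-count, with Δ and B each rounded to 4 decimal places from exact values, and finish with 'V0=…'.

(0,0): Delta=0.0688 Bond=12.9612
(1,0): Delta=0.6331 Bond=-40.3822
(1,1): Delta=0.0364 Bond=18.0911
(2,0): Delta=0.0000 Bond=0.0000
(2,1): Delta=0.6694 Bond=-45.2637
(2,2): Delta=0.0000 Bond=24.2718
V0=22.4517

No-arbitrage ⇒ martingale measure with p* = (R−d)/(u−d) = 0.9189.
Terminal payoffs: V(3,0)=0.0000, V(3,1)=0.0000, V(3,2)=25.0000, V(3,3)=25.0000
Node (2,0) S=65.7018: V=(p*·0.0000+(1−p*)·0.0000)/1.03=0.0000; Δ=(0.0000−0.0000)/(69.6439−45.3342)=0.0000; B=V−Δ·S=0.0000
Node (2,1) S=100.9332: V=(p*·25.0000+(1−p*)·0.0000)/1.03=22.3039; Δ=(25.0000−0.0000)/(106.9892−69.6439)=0.6694; B=V−Δ·S=-45.2637
Node (2,2) S=155.0568: V=(p*·25.0000+(1−p*)·25.0000)/1.03=24.2718; Δ=(25.0000−25.0000)/(164.3602−106.9892)=0.0000; B=V−Δ·S=24.2718
Node (1,0) S=95.2200: V=(p*·22.3039+(1−p*)·0.0000)/1.03=19.8985; Δ=(22.3039−0.0000)/(100.9332−65.7018)=0.6331; B=V−Δ·S=-40.3822
Node (1,1) S=146.2800: V=(p*·24.2718+(1−p*)·22.3039)/1.03=23.4100; Δ=(24.2718−22.3039)/(155.0568−100.9332)=0.0364; B=V−Δ·S=18.0911
Node (0,0) S=138.0000: V=(p*·23.4100+(1−p*)·19.8985)/1.03=22.4517; Δ=(23.4100−19.8985)/(146.2800−95.2200)=0.0688; B=V−Δ·S=12.9612
Each (Δ,B) replicates both successor values, so the strategy is self-financing and V0 is arbitrage-free.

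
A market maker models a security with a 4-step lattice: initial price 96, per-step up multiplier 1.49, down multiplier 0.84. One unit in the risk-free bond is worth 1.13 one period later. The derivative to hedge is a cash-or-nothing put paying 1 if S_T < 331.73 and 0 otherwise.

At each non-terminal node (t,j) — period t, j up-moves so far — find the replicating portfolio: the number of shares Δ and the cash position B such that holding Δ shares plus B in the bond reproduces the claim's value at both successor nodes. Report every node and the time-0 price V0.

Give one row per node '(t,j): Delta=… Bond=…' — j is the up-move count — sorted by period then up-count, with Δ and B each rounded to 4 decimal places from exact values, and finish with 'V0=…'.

The replicating-portfolio and risk-neutral prices coincide; use p* = (1.13−0.84)/(1.49−0.84) = 0.4462 for the latter.
Terminal payoffs: V(4,0)=1.0000, V(4,1)=1.0000, V(4,2)=1.0000, V(4,3)=1.0000, V(4,4)=0.0000
Node (3,0) S=56.8996: V=(p*·1.0000+(1−p*)·1.0000)/1.13=0.8850; Δ=(1.0000−1.0000)/(84.7804−47.7957)=0.0000; B=V−Δ·S=0.8850
Node (3,1) S=100.9290: V=(p*·1.0000+(1−p*)·1.0000)/1.13=0.8850; Δ=(1.0000−1.0000)/(150.3842−84.7804)=0.0000; B=V−Δ·S=0.8850
Node (3,2) S=179.0289: V=(p*·1.0000+(1−p*)·1.0000)/1.13=0.8850; Δ=(1.0000−1.0000)/(266.7530−150.3842)=0.0000; B=V−Δ·S=0.8850
Node (3,3) S=317.5631: V=(p*·0.0000+(1−p*)·1.0000)/1.13=0.4901; Δ=(0.0000−1.0000)/(473.1690−266.7530)=-0.0048; B=V−Δ·S=2.0286
Node (2,0) S=67.7376: V=(p*·0.8850+(1−p*)·0.8850)/1.13=0.7831; Δ=(0.8850−0.8850)/(100.9290−56.8996)=0.0000; B=V−Δ·S=0.7831
Node (2,1) S=120.1536: V=(p*·0.8850+(1−p*)·0.8850)/1.13=0.7831; Δ=(0.8850−0.8850)/(179.0289−100.9290)=0.0000; B=V−Δ·S=0.7831
Node (2,2) S=213.1296: V=(p*·0.4901+(1−p*)·0.8850)/1.13=0.6273; Δ=(0.4901−0.8850)/(317.5631−179.0289)=-0.0029; B=V−Δ·S=1.2347
Node (1,0) S=80.6400: V=(p*·0.7831+(1−p*)·0.7831)/1.13=0.6931; Δ=(0.7831−0.7831)/(120.1536−67.7376)=0.0000; B=V−Δ·S=0.6931
Node (1,1) S=143.0400: V=(p*·0.6273+(1−p*)·0.7831)/1.13=0.6315; Δ=(0.6273−0.7831)/(213.1296−120.1536)=-0.0017; B=V−Δ·S=0.8713
Node (0,0) S=96.0000: V=(p*·0.6315+(1−p*)·0.6931)/1.13=0.5890; Δ=(0.6315−0.6931)/(143.0400−80.6400)=-0.0010; B=V−Δ·S=0.6837
Check: Δ(0,0)·S0 + B(0,0) = 0.5890 = V0.

(0,0): Delta=-0.0010 Bond=0.6837
(1,0): Delta=0.0000 Bond=0.6931
(1,1): Delta=-0.0017 Bond=0.8713
(2,0): Delta=0.0000 Bond=0.7831
(2,1): Delta=0.0000 Bond=0.7831
(2,2): Delta=-0.0029 Bond=1.2347
(3,0): Delta=0.0000 Bond=0.8850
(3,1): Delta=0.0000 Bond=0.8850
(3,2): Delta=0.0000 Bond=0.8850
(3,3): Delta=-0.0048 Bond=2.0286
V0=0.5890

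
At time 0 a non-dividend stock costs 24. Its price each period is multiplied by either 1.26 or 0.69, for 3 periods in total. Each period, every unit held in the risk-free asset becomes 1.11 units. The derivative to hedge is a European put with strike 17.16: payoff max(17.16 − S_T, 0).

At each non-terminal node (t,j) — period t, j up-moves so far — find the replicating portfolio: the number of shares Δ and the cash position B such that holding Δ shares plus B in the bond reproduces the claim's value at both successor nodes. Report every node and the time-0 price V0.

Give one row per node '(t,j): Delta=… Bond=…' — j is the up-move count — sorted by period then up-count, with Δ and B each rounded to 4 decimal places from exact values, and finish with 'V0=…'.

No-arbitrage ⇒ martingale measure with p* = (R−d)/(u−d) = 0.7368.
Terminal payoffs: V(3,0)=9.2758, V(3,1)=2.7627, V(3,2)=0.0000, V(3,3)=0.0000
  t=2,j=0: stock 11.4264 → up 14.3973 (V=2.7627), down 7.8842 (V=9.2758). Price 4.0331; hedge Δ=-1.0000, bond B=15.4595.
  t=2,j=1: stock 20.8656 → up 26.2907 (V=0.0000), down 14.3973 (V=2.7627). Price 0.6550; hedge Δ=-0.2323, bond B=5.5019.
  t=2,j=2: stock 38.1024 → up 48.0090 (V=0.0000), down 26.2907 (V=0.0000). Price 0.0000; hedge Δ=0.0000, bond B=0.0000.
  t=1,j=0: stock 16.5600 → up 20.8656 (V=0.6550), down 11.4264 (V=4.0331). Price 1.3909; hedge Δ=-0.3579, bond B=7.3174.
  t=1,j=1: stock 30.2400 → up 38.1024 (V=0.0000), down 20.8656 (V=0.6550). Price 0.1553; hedge Δ=-0.0380, bond B=1.3044.
  t=0,j=0: stock 24.0000 → up 30.2400 (V=0.1553), down 16.5600 (V=1.3909). Price 0.4328; hedge Δ=-0.0903, bond B=2.6007.
Each (Δ,B) replicates both successor values, so the strategy is self-financing and V0 is arbitrage-free.

(0,0): Delta=-0.0903 Bond=2.6007
(1,0): Delta=-0.3579 Bond=7.3174
(1,1): Delta=-0.0380 Bond=1.3044
(2,0): Delta=-1.0000 Bond=15.4595
(2,1): Delta=-0.2323 Bond=5.5019
(2,2): Delta=0.0000 Bond=0.0000
V0=0.4328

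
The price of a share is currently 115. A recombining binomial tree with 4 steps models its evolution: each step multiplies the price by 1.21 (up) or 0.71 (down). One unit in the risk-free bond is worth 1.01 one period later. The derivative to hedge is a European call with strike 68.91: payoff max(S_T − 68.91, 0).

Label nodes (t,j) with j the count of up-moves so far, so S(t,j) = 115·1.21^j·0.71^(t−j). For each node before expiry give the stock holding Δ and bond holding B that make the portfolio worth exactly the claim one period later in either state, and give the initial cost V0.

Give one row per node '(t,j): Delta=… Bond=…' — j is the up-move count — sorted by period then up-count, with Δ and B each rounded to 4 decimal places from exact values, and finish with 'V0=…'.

Risk-neutral probability p* = (R−d)/(u−d) = (1.01−0.71)/(1.21−0.71) = 0.6000.
At expiry t=4: V(4,0)=0.0000, V(4,1)=0.0000, V(4,2)=15.9661, V(4,3)=75.7380, V(4,4)=177.6027
Node (3,0) S=41.1598: V=(p*·0.0000+(1−p*)·0.0000)/1.01=0.0000; Δ=(0.0000−0.0000)/(49.8033−29.2234)=0.0000; B=V−Δ·S=0.0000
Node (3,1) S=70.1455: V=(p*·15.9661+(1−p*)·0.0000)/1.01=9.4848; Δ=(15.9661−0.0000)/(84.8761−49.8033)=0.4552; B=V−Δ·S=-22.4474
Node (3,2) S=119.5438: V=(p*·75.7380+(1−p*)·15.9661)/1.01=51.3160; Δ=(75.7380−15.9661)/(144.6480−84.8761)=1.0000; B=V−Δ·S=-68.2277
Node (3,3) S=203.7295: V=(p*·177.6027+(1−p*)·75.7380)/1.01=135.5018; Δ=(177.6027−75.7380)/(246.5127−144.6480)=1.0000; B=V−Δ·S=-68.2277
Node (2,0) S=57.9715: V=(p*·9.4848+(1−p*)·0.0000)/1.01=5.6345; Δ=(9.4848−0.0000)/(70.1455−41.1598)=0.3272; B=V−Δ·S=-13.3351
Node (2,1) S=98.7965: V=(p*·51.3160+(1−p*)·9.4848)/1.01=34.2411; Δ=(51.3160−9.4848)/(119.5438−70.1455)=0.8468; B=V−Δ·S=-49.4214
Node (2,2) S=168.3715: V=(p*·135.5018+(1−p*)·51.3160)/1.01=100.8193; Δ=(135.5018−51.3160)/(203.7295−119.5438)=1.0000; B=V−Δ·S=-67.5522
Node (1,0) S=81.6500: V=(p*·34.2411+(1−p*)·5.6345)/1.01=22.5728; Δ=(34.2411−5.6345)/(98.7965−57.9715)=0.7007; B=V−Δ·S=-34.6404
Node (1,1) S=139.1500: V=(p*·100.8193+(1−p*)·34.2411)/1.01=73.4535; Δ=(100.8193−34.2411)/(168.3715−98.7965)=0.9569; B=V−Δ·S=-59.7028
Node (0,0) S=115.0000: V=(p*·73.4535+(1−p*)·22.5728)/1.01=52.5754; Δ=(73.4535−22.5728)/(139.1500−81.6500)=0.8849; B=V−Δ·S=-49.1860
Check: Δ(0,0)·S0 + B(0,0) = 52.5754 = V0.

(0,0): Delta=0.8849 Bond=-49.1860
(1,0): Delta=0.7007 Bond=-34.6404
(1,1): Delta=0.9569 Bond=-59.7028
(2,0): Delta=0.3272 Bond=-13.3351
(2,1): Delta=0.8468 Bond=-49.4214
(2,2): Delta=1.0000 Bond=-67.5522
(3,0): Delta=0.0000 Bond=0.0000
(3,1): Delta=0.4552 Bond=-22.4474
(3,2): Delta=1.0000 Bond=-68.2277
(3,3): Delta=1.0000 Bond=-68.2277
V0=52.5754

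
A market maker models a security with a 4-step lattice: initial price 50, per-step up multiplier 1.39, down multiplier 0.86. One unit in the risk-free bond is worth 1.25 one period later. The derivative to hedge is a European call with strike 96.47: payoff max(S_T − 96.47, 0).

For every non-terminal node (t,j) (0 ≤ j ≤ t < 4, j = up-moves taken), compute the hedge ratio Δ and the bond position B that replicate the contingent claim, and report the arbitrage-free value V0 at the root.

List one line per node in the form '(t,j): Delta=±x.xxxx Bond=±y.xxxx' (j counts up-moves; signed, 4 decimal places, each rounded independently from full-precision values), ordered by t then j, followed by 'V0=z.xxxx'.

(0,0): Delta=0.7055 Bond=-21.1660
(1,0): Delta=0.2891 Bond=-8.5524
(1,1): Delta=0.7980 Bond=-32.8850
(2,0): Delta=0.0000 Bond=0.0000
(2,1): Delta=0.3533 Bond=-14.5282
(2,2): Delta=0.8967 Bond=-50.6471
(3,0): Delta=0.0000 Bond=0.0000
(3,1): Delta=0.0000 Bond=0.0000
(3,2): Delta=0.4318 Bond=-24.6792
(3,3): Delta=1.0000 Bond=-77.1760
V0=14.1083

Under the risk-neutral measure, an up-move has probability p* = (R−d)/(u−d) = 0.7358 and values discount at R = 1.25.
Terminal payoffs: V(4,0)=0.0000, V(4,1)=0.0000, V(4,2)=0.0000, V(4,3)=19.0116, V(4,4)=90.1805
(3,0): S=31.8028. Δ = (V_up−V_dn)/(S_up−S_dn) = (0.0000−0.0000)/(44.2059−27.3504) = 0.0000. V = [p*·0.0000 + (1−p*)·0.0000]/1.25 = 0.0000. B = V − Δ·S = 0.0000.
(3,1): S=51.4022. Δ = (V_up−V_dn)/(S_up−S_dn) = (0.0000−0.0000)/(71.4491−44.2059) = 0.0000. V = [p*·0.0000 + (1−p*)·0.0000]/1.25 = 0.0000. B = V − Δ·S = 0.0000.
(3,2): S=83.0803. Δ = (V_up−V_dn)/(S_up−S_dn) = (19.0116−0.0000)/(115.4816−71.4491) = 0.4318. V = [p*·19.0116 + (1−p*)·0.0000]/1.25 = 11.1917. B = V − Δ·S = -24.6792.
(3,3): S=134.2809. Δ = (V_up−V_dn)/(S_up−S_dn) = (90.1805−19.0116)/(186.6505−115.4816) = 1.0000. V = [p*·90.1805 + (1−p*)·19.0116]/1.25 = 57.1049. B = V − Δ·S = -77.1760.
(2,0): S=36.9800. Δ = (V_up−V_dn)/(S_up−S_dn) = (0.0000−0.0000)/(51.4022−31.8028) = 0.0000. V = [p*·0.0000 + (1−p*)·0.0000]/1.25 = 0.0000. B = V − Δ·S = 0.0000.
(2,1): S=59.7700. Δ = (V_up−V_dn)/(S_up−S_dn) = (11.1917−0.0000)/(83.0803−51.4022) = 0.3533. V = [p*·11.1917 + (1−p*)·0.0000]/1.25 = 6.5883. B = V − Δ·S = -14.5282.
(2,2): S=96.6050. Δ = (V_up−V_dn)/(S_up−S_dn) = (57.1049−11.1917)/(134.2809−83.0803) = 0.8967. V = [p*·57.1049 + (1−p*)·11.1917]/1.25 = 35.9815. B = V − Δ·S = -50.6471.
(1,0): S=43.0000. Δ = (V_up−V_dn)/(S_up−S_dn) = (6.5883−0.0000)/(59.7700−36.9800) = 0.2891. V = [p*·6.5883 + (1−p*)·0.0000]/1.25 = 3.8784. B = V − Δ·S = -8.5524.
(1,1): S=69.5000. Δ = (V_up−V_dn)/(S_up−S_dn) = (35.9815−6.5883)/(96.6050−59.7700) = 0.7980. V = [p*·35.9815 + (1−p*)·6.5883]/1.25 = 22.5738. B = V − Δ·S = -32.8850.
(0,0): S=50.0000. Δ = (V_up−V_dn)/(S_up−S_dn) = (22.5738−3.8784)/(69.5000−43.0000) = 0.7055. V = [p*·22.5738 + (1−p*)·3.8784]/1.25 = 14.1083. B = V − Δ·S = -21.1660.
The time-0 hedge costs 14.1083, which is the no-arbitrage price.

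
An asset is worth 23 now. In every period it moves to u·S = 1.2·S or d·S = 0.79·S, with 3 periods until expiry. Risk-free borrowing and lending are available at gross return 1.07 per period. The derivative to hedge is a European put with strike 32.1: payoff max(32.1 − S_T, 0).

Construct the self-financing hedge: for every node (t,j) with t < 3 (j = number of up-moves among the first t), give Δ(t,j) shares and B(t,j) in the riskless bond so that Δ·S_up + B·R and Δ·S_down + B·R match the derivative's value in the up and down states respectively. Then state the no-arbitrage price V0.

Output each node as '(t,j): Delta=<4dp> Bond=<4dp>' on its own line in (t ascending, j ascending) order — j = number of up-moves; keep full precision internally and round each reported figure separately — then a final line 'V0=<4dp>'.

Risk-neutral probability p* = (R−d)/(u−d) = (1.07−0.79)/(1.2−0.79) = 0.6829.
At expiry t=3: V(3,0)=20.7601, V(3,1)=14.8748, V(3,2)=5.9352, V(3,3)=0.0000
Node (2,0) S=14.3543: V=(p*·14.8748+(1−p*)·20.7601)/1.07=15.6457; Δ=(14.8748−20.7601)/(17.2252−11.3399)=-1.0000; B=V−Δ·S=30.0000
Node (2,1) S=21.8040: V=(p*·5.9352+(1−p*)·14.8748)/1.07=8.1960; Δ=(5.9352−14.8748)/(26.1648−17.2252)=-1.0000; B=V−Δ·S=30.0000
Node (2,2) S=33.1200: V=(p*·0.0000+(1−p*)·5.9352)/1.07=1.7588; Δ=(0.0000−5.9352)/(39.7440−26.1648)=-0.4371; B=V−Δ·S=16.2349
Node (1,0) S=18.1700: V=(p*·8.1960+(1−p*)·15.6457)/1.07=9.8674; Δ=(8.1960−15.6457)/(21.8040−14.3543)=-1.0000; B=V−Δ·S=28.0374
Node (1,1) S=27.6000: V=(p*·1.7588+(1−p*)·8.1960)/1.07=3.5513; Δ=(1.7588−8.1960)/(33.1200−21.8040)=-0.5689; B=V−Δ·S=19.2518
Node (0,0) S=23.0000: V=(p*·3.5513+(1−p*)·9.8674)/1.07=5.1906; Δ=(3.5513−9.8674)/(27.6000−18.1700)=-0.6698; B=V−Δ·S=20.5958
Root portfolio cost Δ·23+B reproduces V0=5.1906.

(0,0): Delta=-0.6698 Bond=20.5958
(1,0): Delta=-1.0000 Bond=28.0374
(1,1): Delta=-0.5689 Bond=19.2518
(2,0): Delta=-1.0000 Bond=30.0000
(2,1): Delta=-1.0000 Bond=30.0000
(2,2): Delta=-0.4371 Bond=16.2349
V0=5.1906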